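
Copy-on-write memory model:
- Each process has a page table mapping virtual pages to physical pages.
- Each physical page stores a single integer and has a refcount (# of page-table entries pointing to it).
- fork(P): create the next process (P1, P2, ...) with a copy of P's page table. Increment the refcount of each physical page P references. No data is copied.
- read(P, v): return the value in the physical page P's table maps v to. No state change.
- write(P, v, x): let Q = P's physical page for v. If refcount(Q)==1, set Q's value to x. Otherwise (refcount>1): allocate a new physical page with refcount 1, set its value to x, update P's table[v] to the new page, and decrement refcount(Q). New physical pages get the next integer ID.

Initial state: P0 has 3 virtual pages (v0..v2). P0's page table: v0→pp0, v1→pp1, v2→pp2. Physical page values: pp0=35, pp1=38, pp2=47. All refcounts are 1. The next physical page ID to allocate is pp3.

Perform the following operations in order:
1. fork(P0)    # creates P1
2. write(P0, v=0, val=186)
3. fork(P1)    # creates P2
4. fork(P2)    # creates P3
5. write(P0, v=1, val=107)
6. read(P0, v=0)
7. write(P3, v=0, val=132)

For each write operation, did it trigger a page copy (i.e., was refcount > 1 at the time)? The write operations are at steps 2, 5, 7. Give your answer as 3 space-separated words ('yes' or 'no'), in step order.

Op 1: fork(P0) -> P1. 3 ppages; refcounts: pp0:2 pp1:2 pp2:2
Op 2: write(P0, v0, 186). refcount(pp0)=2>1 -> COPY to pp3. 4 ppages; refcounts: pp0:1 pp1:2 pp2:2 pp3:1
Op 3: fork(P1) -> P2. 4 ppages; refcounts: pp0:2 pp1:3 pp2:3 pp3:1
Op 4: fork(P2) -> P3. 4 ppages; refcounts: pp0:3 pp1:4 pp2:4 pp3:1
Op 5: write(P0, v1, 107). refcount(pp1)=4>1 -> COPY to pp4. 5 ppages; refcounts: pp0:3 pp1:3 pp2:4 pp3:1 pp4:1
Op 6: read(P0, v0) -> 186. No state change.
Op 7: write(P3, v0, 132). refcount(pp0)=3>1 -> COPY to pp5. 6 ppages; refcounts: pp0:2 pp1:3 pp2:4 pp3:1 pp4:1 pp5:1

yes yes yes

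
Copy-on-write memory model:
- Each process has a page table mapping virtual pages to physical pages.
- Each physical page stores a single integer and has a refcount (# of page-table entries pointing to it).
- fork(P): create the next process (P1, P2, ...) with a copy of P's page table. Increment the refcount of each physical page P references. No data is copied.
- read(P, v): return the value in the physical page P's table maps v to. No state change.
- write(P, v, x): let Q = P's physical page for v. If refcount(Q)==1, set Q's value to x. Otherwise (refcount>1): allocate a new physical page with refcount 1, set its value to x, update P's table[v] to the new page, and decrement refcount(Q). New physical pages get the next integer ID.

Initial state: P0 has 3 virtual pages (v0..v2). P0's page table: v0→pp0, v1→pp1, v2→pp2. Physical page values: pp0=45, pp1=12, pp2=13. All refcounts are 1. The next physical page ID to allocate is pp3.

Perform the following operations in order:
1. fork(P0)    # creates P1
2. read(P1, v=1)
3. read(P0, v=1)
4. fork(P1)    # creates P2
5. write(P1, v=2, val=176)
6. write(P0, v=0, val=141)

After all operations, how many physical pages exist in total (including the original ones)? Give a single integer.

Op 1: fork(P0) -> P1. 3 ppages; refcounts: pp0:2 pp1:2 pp2:2
Op 2: read(P1, v1) -> 12. No state change.
Op 3: read(P0, v1) -> 12. No state change.
Op 4: fork(P1) -> P2. 3 ppages; refcounts: pp0:3 pp1:3 pp2:3
Op 5: write(P1, v2, 176). refcount(pp2)=3>1 -> COPY to pp3. 4 ppages; refcounts: pp0:3 pp1:3 pp2:2 pp3:1
Op 6: write(P0, v0, 141). refcount(pp0)=3>1 -> COPY to pp4. 5 ppages; refcounts: pp0:2 pp1:3 pp2:2 pp3:1 pp4:1

Answer: 5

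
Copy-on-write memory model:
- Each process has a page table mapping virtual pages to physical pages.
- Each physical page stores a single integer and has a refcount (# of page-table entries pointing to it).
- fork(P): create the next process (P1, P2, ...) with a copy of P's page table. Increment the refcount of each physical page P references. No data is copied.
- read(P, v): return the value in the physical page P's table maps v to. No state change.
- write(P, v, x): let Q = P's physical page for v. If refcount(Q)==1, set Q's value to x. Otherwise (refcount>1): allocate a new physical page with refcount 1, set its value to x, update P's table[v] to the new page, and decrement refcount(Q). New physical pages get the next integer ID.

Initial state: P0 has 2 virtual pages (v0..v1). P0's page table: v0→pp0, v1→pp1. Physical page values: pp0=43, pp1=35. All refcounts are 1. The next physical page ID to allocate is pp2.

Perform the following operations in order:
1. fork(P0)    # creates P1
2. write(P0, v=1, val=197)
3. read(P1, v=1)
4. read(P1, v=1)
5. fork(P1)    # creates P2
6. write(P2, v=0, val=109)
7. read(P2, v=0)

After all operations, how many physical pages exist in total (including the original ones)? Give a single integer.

Op 1: fork(P0) -> P1. 2 ppages; refcounts: pp0:2 pp1:2
Op 2: write(P0, v1, 197). refcount(pp1)=2>1 -> COPY to pp2. 3 ppages; refcounts: pp0:2 pp1:1 pp2:1
Op 3: read(P1, v1) -> 35. No state change.
Op 4: read(P1, v1) -> 35. No state change.
Op 5: fork(P1) -> P2. 3 ppages; refcounts: pp0:3 pp1:2 pp2:1
Op 6: write(P2, v0, 109). refcount(pp0)=3>1 -> COPY to pp3. 4 ppages; refcounts: pp0:2 pp1:2 pp2:1 pp3:1
Op 7: read(P2, v0) -> 109. No state change.

Answer: 4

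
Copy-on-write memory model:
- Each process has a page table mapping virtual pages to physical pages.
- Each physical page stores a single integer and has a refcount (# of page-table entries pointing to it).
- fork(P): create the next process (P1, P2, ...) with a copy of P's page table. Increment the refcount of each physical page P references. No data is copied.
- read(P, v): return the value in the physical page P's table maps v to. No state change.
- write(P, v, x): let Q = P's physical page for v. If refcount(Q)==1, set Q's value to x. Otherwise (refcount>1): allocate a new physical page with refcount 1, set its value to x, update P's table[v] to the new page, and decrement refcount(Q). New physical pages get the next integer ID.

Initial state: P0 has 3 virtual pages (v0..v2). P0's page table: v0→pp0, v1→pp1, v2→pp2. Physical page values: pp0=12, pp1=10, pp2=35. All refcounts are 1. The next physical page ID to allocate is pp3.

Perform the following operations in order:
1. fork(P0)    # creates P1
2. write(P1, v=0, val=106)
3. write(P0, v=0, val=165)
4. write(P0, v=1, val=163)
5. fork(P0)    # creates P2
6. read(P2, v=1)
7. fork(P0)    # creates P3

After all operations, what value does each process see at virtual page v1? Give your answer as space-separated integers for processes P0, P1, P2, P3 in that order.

Answer: 163 10 163 163

Derivation:
Op 1: fork(P0) -> P1. 3 ppages; refcounts: pp0:2 pp1:2 pp2:2
Op 2: write(P1, v0, 106). refcount(pp0)=2>1 -> COPY to pp3. 4 ppages; refcounts: pp0:1 pp1:2 pp2:2 pp3:1
Op 3: write(P0, v0, 165). refcount(pp0)=1 -> write in place. 4 ppages; refcounts: pp0:1 pp1:2 pp2:2 pp3:1
Op 4: write(P0, v1, 163). refcount(pp1)=2>1 -> COPY to pp4. 5 ppages; refcounts: pp0:1 pp1:1 pp2:2 pp3:1 pp4:1
Op 5: fork(P0) -> P2. 5 ppages; refcounts: pp0:2 pp1:1 pp2:3 pp3:1 pp4:2
Op 6: read(P2, v1) -> 163. No state change.
Op 7: fork(P0) -> P3. 5 ppages; refcounts: pp0:3 pp1:1 pp2:4 pp3:1 pp4:3
P0: v1 -> pp4 = 163
P1: v1 -> pp1 = 10
P2: v1 -> pp4 = 163
P3: v1 -> pp4 = 163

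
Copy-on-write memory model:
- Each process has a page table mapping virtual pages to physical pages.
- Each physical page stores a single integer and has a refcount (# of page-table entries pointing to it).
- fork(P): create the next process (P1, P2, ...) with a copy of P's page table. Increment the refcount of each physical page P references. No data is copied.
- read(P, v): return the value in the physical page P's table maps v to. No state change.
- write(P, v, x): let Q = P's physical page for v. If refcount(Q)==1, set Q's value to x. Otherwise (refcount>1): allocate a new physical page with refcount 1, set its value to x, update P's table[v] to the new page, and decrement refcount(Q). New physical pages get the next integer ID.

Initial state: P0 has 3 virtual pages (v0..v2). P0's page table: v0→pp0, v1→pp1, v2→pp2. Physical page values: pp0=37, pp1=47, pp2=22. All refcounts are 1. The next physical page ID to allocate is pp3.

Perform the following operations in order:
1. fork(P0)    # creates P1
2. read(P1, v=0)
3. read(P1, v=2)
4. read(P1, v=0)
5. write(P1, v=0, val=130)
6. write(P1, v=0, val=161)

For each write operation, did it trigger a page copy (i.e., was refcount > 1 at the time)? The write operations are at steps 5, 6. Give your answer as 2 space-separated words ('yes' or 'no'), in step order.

Op 1: fork(P0) -> P1. 3 ppages; refcounts: pp0:2 pp1:2 pp2:2
Op 2: read(P1, v0) -> 37. No state change.
Op 3: read(P1, v2) -> 22. No state change.
Op 4: read(P1, v0) -> 37. No state change.
Op 5: write(P1, v0, 130). refcount(pp0)=2>1 -> COPY to pp3. 4 ppages; refcounts: pp0:1 pp1:2 pp2:2 pp3:1
Op 6: write(P1, v0, 161). refcount(pp3)=1 -> write in place. 4 ppages; refcounts: pp0:1 pp1:2 pp2:2 pp3:1

yes no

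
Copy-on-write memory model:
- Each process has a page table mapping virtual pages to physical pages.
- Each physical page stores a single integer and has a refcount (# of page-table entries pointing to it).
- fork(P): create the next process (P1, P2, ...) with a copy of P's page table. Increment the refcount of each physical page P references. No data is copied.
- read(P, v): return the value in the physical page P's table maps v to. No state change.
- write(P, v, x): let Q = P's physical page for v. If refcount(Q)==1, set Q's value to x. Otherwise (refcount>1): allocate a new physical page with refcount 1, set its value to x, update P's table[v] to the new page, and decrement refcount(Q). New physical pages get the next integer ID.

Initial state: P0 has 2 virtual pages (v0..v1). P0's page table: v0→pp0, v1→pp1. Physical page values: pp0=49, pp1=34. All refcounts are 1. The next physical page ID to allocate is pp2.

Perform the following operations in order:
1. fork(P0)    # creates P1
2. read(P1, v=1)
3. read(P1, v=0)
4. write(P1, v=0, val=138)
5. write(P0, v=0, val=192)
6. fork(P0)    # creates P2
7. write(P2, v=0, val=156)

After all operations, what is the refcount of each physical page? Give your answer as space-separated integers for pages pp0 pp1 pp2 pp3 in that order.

Answer: 1 3 1 1

Derivation:
Op 1: fork(P0) -> P1. 2 ppages; refcounts: pp0:2 pp1:2
Op 2: read(P1, v1) -> 34. No state change.
Op 3: read(P1, v0) -> 49. No state change.
Op 4: write(P1, v0, 138). refcount(pp0)=2>1 -> COPY to pp2. 3 ppages; refcounts: pp0:1 pp1:2 pp2:1
Op 5: write(P0, v0, 192). refcount(pp0)=1 -> write in place. 3 ppages; refcounts: pp0:1 pp1:2 pp2:1
Op 6: fork(P0) -> P2. 3 ppages; refcounts: pp0:2 pp1:3 pp2:1
Op 7: write(P2, v0, 156). refcount(pp0)=2>1 -> COPY to pp3. 4 ppages; refcounts: pp0:1 pp1:3 pp2:1 pp3:1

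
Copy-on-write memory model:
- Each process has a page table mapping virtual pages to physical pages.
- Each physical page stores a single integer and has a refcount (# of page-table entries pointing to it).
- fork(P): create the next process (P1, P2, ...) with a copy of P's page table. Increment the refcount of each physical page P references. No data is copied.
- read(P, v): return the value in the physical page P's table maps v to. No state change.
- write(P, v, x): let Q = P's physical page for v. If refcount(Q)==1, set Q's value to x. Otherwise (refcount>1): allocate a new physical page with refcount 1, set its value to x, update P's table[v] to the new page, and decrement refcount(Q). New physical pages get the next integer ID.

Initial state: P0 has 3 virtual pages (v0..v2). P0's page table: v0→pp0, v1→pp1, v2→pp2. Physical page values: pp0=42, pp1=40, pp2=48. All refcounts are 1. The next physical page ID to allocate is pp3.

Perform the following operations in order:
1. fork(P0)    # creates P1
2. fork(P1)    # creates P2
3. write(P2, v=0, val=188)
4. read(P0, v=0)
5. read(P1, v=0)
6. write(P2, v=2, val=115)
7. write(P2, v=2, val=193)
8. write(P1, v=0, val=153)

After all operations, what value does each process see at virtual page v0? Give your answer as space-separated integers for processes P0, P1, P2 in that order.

Answer: 42 153 188

Derivation:
Op 1: fork(P0) -> P1. 3 ppages; refcounts: pp0:2 pp1:2 pp2:2
Op 2: fork(P1) -> P2. 3 ppages; refcounts: pp0:3 pp1:3 pp2:3
Op 3: write(P2, v0, 188). refcount(pp0)=3>1 -> COPY to pp3. 4 ppages; refcounts: pp0:2 pp1:3 pp2:3 pp3:1
Op 4: read(P0, v0) -> 42. No state change.
Op 5: read(P1, v0) -> 42. No state change.
Op 6: write(P2, v2, 115). refcount(pp2)=3>1 -> COPY to pp4. 5 ppages; refcounts: pp0:2 pp1:3 pp2:2 pp3:1 pp4:1
Op 7: write(P2, v2, 193). refcount(pp4)=1 -> write in place. 5 ppages; refcounts: pp0:2 pp1:3 pp2:2 pp3:1 pp4:1
Op 8: write(P1, v0, 153). refcount(pp0)=2>1 -> COPY to pp5. 6 ppages; refcounts: pp0:1 pp1:3 pp2:2 pp3:1 pp4:1 pp5:1
P0: v0 -> pp0 = 42
P1: v0 -> pp5 = 153
P2: v0 -> pp3 = 188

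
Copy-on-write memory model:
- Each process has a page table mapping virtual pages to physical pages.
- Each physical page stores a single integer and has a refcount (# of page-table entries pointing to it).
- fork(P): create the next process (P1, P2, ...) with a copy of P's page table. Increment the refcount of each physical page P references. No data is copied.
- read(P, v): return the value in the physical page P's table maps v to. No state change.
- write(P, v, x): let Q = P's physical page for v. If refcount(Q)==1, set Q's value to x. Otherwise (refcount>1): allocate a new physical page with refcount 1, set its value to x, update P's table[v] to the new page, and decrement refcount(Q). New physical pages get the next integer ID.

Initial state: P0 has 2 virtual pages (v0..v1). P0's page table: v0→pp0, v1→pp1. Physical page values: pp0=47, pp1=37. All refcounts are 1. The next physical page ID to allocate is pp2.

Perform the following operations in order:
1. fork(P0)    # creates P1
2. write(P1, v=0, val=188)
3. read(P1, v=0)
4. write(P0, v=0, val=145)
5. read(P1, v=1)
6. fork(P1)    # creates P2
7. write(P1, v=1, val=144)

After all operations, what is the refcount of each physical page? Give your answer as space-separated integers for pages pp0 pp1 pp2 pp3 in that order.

Op 1: fork(P0) -> P1. 2 ppages; refcounts: pp0:2 pp1:2
Op 2: write(P1, v0, 188). refcount(pp0)=2>1 -> COPY to pp2. 3 ppages; refcounts: pp0:1 pp1:2 pp2:1
Op 3: read(P1, v0) -> 188. No state change.
Op 4: write(P0, v0, 145). refcount(pp0)=1 -> write in place. 3 ppages; refcounts: pp0:1 pp1:2 pp2:1
Op 5: read(P1, v1) -> 37. No state change.
Op 6: fork(P1) -> P2. 3 ppages; refcounts: pp0:1 pp1:3 pp2:2
Op 7: write(P1, v1, 144). refcount(pp1)=3>1 -> COPY to pp3. 4 ppages; refcounts: pp0:1 pp1:2 pp2:2 pp3:1

Answer: 1 2 2 1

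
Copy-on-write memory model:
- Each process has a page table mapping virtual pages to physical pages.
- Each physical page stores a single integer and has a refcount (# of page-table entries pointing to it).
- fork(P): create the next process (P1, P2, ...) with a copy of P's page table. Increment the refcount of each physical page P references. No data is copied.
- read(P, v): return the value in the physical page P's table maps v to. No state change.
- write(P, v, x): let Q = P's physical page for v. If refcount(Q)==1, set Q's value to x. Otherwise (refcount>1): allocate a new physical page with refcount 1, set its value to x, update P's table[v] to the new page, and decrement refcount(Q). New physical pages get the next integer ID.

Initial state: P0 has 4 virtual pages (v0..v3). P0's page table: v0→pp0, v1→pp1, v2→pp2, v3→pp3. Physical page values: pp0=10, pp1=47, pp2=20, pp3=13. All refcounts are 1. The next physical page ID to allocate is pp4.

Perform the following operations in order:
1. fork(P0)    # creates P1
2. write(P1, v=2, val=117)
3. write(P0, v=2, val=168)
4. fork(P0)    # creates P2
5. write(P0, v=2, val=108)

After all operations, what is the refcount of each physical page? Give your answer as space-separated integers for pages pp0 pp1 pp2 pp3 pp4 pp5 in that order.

Answer: 3 3 1 3 1 1

Derivation:
Op 1: fork(P0) -> P1. 4 ppages; refcounts: pp0:2 pp1:2 pp2:2 pp3:2
Op 2: write(P1, v2, 117). refcount(pp2)=2>1 -> COPY to pp4. 5 ppages; refcounts: pp0:2 pp1:2 pp2:1 pp3:2 pp4:1
Op 3: write(P0, v2, 168). refcount(pp2)=1 -> write in place. 5 ppages; refcounts: pp0:2 pp1:2 pp2:1 pp3:2 pp4:1
Op 4: fork(P0) -> P2. 5 ppages; refcounts: pp0:3 pp1:3 pp2:2 pp3:3 pp4:1
Op 5: write(P0, v2, 108). refcount(pp2)=2>1 -> COPY to pp5. 6 ppages; refcounts: pp0:3 pp1:3 pp2:1 pp3:3 pp4:1 pp5:1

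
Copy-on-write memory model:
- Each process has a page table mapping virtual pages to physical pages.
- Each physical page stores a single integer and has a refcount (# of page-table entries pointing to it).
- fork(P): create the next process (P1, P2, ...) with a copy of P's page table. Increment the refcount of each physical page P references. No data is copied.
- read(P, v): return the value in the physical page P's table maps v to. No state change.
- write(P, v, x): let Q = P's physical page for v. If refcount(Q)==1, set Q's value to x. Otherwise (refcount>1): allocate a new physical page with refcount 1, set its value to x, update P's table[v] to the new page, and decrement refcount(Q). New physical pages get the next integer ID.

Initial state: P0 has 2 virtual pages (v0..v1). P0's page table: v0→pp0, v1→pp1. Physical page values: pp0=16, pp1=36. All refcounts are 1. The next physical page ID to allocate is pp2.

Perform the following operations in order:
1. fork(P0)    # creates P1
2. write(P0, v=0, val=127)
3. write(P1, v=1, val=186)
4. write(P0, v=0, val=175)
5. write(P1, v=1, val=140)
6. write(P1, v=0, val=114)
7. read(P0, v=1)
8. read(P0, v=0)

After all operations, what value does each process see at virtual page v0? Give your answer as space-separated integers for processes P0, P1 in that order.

Op 1: fork(P0) -> P1. 2 ppages; refcounts: pp0:2 pp1:2
Op 2: write(P0, v0, 127). refcount(pp0)=2>1 -> COPY to pp2. 3 ppages; refcounts: pp0:1 pp1:2 pp2:1
Op 3: write(P1, v1, 186). refcount(pp1)=2>1 -> COPY to pp3. 4 ppages; refcounts: pp0:1 pp1:1 pp2:1 pp3:1
Op 4: write(P0, v0, 175). refcount(pp2)=1 -> write in place. 4 ppages; refcounts: pp0:1 pp1:1 pp2:1 pp3:1
Op 5: write(P1, v1, 140). refcount(pp3)=1 -> write in place. 4 ppages; refcounts: pp0:1 pp1:1 pp2:1 pp3:1
Op 6: write(P1, v0, 114). refcount(pp0)=1 -> write in place. 4 ppages; refcounts: pp0:1 pp1:1 pp2:1 pp3:1
Op 7: read(P0, v1) -> 36. No state change.
Op 8: read(P0, v0) -> 175. No state change.
P0: v0 -> pp2 = 175
P1: v0 -> pp0 = 114

Answer: 175 114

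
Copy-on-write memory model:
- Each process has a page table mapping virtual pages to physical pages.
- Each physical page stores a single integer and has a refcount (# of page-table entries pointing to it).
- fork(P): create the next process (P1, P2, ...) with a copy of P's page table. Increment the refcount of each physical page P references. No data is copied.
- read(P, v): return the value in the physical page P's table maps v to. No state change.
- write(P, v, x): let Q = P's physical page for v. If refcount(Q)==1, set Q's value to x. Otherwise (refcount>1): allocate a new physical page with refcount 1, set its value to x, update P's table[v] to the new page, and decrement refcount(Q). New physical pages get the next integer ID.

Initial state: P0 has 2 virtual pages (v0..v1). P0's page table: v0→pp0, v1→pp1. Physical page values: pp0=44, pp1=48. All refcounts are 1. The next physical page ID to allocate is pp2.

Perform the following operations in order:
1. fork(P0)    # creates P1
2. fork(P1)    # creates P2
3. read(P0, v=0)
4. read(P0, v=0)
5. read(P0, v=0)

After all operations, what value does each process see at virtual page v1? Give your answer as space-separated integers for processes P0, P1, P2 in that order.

Answer: 48 48 48

Derivation:
Op 1: fork(P0) -> P1. 2 ppages; refcounts: pp0:2 pp1:2
Op 2: fork(P1) -> P2. 2 ppages; refcounts: pp0:3 pp1:3
Op 3: read(P0, v0) -> 44. No state change.
Op 4: read(P0, v0) -> 44. No state change.
Op 5: read(P0, v0) -> 44. No state change.
P0: v1 -> pp1 = 48
P1: v1 -> pp1 = 48
P2: v1 -> pp1 = 48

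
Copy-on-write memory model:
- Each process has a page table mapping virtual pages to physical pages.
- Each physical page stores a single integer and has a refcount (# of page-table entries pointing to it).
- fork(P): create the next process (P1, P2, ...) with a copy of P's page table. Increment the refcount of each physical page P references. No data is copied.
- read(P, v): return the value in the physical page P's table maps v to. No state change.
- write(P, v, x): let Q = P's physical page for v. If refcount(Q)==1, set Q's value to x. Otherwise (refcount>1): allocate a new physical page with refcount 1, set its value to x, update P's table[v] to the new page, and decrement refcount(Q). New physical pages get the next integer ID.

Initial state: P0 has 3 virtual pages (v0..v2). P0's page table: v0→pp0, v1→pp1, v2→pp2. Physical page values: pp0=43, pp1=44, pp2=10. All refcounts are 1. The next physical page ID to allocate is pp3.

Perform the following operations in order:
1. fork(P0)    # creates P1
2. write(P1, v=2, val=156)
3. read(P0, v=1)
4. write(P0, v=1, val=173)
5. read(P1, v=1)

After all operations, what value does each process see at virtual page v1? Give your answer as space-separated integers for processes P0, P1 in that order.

Op 1: fork(P0) -> P1. 3 ppages; refcounts: pp0:2 pp1:2 pp2:2
Op 2: write(P1, v2, 156). refcount(pp2)=2>1 -> COPY to pp3. 4 ppages; refcounts: pp0:2 pp1:2 pp2:1 pp3:1
Op 3: read(P0, v1) -> 44. No state change.
Op 4: write(P0, v1, 173). refcount(pp1)=2>1 -> COPY to pp4. 5 ppages; refcounts: pp0:2 pp1:1 pp2:1 pp3:1 pp4:1
Op 5: read(P1, v1) -> 44. No state change.
P0: v1 -> pp4 = 173
P1: v1 -> pp1 = 44

Answer: 173 44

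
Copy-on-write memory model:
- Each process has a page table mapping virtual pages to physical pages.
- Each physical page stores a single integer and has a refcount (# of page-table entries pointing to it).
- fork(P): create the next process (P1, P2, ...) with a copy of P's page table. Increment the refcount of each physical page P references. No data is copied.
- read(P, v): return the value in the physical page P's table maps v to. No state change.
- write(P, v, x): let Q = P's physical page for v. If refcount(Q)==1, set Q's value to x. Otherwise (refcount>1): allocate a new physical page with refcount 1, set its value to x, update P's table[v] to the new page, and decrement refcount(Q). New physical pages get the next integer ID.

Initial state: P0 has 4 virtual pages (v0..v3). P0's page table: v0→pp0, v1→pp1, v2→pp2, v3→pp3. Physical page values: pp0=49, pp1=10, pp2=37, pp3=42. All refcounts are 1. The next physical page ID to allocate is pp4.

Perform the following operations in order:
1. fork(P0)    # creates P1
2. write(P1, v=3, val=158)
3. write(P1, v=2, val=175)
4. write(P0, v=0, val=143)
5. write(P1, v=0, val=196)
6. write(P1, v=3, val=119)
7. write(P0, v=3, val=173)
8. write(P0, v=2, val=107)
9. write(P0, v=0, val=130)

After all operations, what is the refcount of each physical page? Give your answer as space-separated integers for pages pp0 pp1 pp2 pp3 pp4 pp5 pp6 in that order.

Op 1: fork(P0) -> P1. 4 ppages; refcounts: pp0:2 pp1:2 pp2:2 pp3:2
Op 2: write(P1, v3, 158). refcount(pp3)=2>1 -> COPY to pp4. 5 ppages; refcounts: pp0:2 pp1:2 pp2:2 pp3:1 pp4:1
Op 3: write(P1, v2, 175). refcount(pp2)=2>1 -> COPY to pp5. 6 ppages; refcounts: pp0:2 pp1:2 pp2:1 pp3:1 pp4:1 pp5:1
Op 4: write(P0, v0, 143). refcount(pp0)=2>1 -> COPY to pp6. 7 ppages; refcounts: pp0:1 pp1:2 pp2:1 pp3:1 pp4:1 pp5:1 pp6:1
Op 5: write(P1, v0, 196). refcount(pp0)=1 -> write in place. 7 ppages; refcounts: pp0:1 pp1:2 pp2:1 pp3:1 pp4:1 pp5:1 pp6:1
Op 6: write(P1, v3, 119). refcount(pp4)=1 -> write in place. 7 ppages; refcounts: pp0:1 pp1:2 pp2:1 pp3:1 pp4:1 pp5:1 pp6:1
Op 7: write(P0, v3, 173). refcount(pp3)=1 -> write in place. 7 ppages; refcounts: pp0:1 pp1:2 pp2:1 pp3:1 pp4:1 pp5:1 pp6:1
Op 8: write(P0, v2, 107). refcount(pp2)=1 -> write in place. 7 ppages; refcounts: pp0:1 pp1:2 pp2:1 pp3:1 pp4:1 pp5:1 pp6:1
Op 9: write(P0, v0, 130). refcount(pp6)=1 -> write in place. 7 ppages; refcounts: pp0:1 pp1:2 pp2:1 pp3:1 pp4:1 pp5:1 pp6:1

Answer: 1 2 1 1 1 1 1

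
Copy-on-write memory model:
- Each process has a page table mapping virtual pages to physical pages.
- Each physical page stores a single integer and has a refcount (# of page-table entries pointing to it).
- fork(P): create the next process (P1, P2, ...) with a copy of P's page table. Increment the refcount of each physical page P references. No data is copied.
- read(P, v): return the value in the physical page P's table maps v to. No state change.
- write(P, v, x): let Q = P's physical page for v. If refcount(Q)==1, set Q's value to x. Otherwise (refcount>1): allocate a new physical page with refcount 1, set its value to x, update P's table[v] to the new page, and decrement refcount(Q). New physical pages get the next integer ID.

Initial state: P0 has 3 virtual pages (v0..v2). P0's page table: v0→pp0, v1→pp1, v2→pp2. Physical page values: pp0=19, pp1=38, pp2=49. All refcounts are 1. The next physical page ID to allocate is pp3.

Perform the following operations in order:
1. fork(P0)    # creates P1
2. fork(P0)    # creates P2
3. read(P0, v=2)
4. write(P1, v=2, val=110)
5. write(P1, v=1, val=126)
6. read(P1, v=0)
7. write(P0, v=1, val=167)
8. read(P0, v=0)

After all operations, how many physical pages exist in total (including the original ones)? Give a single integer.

Answer: 6

Derivation:
Op 1: fork(P0) -> P1. 3 ppages; refcounts: pp0:2 pp1:2 pp2:2
Op 2: fork(P0) -> P2. 3 ppages; refcounts: pp0:3 pp1:3 pp2:3
Op 3: read(P0, v2) -> 49. No state change.
Op 4: write(P1, v2, 110). refcount(pp2)=3>1 -> COPY to pp3. 4 ppages; refcounts: pp0:3 pp1:3 pp2:2 pp3:1
Op 5: write(P1, v1, 126). refcount(pp1)=3>1 -> COPY to pp4. 5 ppages; refcounts: pp0:3 pp1:2 pp2:2 pp3:1 pp4:1
Op 6: read(P1, v0) -> 19. No state change.
Op 7: write(P0, v1, 167). refcount(pp1)=2>1 -> COPY to pp5. 6 ppages; refcounts: pp0:3 pp1:1 pp2:2 pp3:1 pp4:1 pp5:1
Op 8: read(P0, v0) -> 19. No state change.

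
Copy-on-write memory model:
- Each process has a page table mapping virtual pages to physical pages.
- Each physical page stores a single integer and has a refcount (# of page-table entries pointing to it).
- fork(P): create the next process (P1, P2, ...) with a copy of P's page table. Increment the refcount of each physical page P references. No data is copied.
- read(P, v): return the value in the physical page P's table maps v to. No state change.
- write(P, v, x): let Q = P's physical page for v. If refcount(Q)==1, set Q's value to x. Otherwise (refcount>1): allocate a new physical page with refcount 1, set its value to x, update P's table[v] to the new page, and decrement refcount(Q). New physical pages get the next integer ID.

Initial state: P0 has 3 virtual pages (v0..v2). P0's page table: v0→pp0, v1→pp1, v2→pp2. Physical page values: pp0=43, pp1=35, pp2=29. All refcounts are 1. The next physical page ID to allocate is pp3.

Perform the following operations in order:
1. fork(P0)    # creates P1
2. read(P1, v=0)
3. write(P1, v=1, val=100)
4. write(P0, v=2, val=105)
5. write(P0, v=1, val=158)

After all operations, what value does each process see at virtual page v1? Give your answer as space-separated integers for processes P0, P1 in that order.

Answer: 158 100

Derivation:
Op 1: fork(P0) -> P1. 3 ppages; refcounts: pp0:2 pp1:2 pp2:2
Op 2: read(P1, v0) -> 43. No state change.
Op 3: write(P1, v1, 100). refcount(pp1)=2>1 -> COPY to pp3. 4 ppages; refcounts: pp0:2 pp1:1 pp2:2 pp3:1
Op 4: write(P0, v2, 105). refcount(pp2)=2>1 -> COPY to pp4. 5 ppages; refcounts: pp0:2 pp1:1 pp2:1 pp3:1 pp4:1
Op 5: write(P0, v1, 158). refcount(pp1)=1 -> write in place. 5 ppages; refcounts: pp0:2 pp1:1 pp2:1 pp3:1 pp4:1
P0: v1 -> pp1 = 158
P1: v1 -> pp3 = 100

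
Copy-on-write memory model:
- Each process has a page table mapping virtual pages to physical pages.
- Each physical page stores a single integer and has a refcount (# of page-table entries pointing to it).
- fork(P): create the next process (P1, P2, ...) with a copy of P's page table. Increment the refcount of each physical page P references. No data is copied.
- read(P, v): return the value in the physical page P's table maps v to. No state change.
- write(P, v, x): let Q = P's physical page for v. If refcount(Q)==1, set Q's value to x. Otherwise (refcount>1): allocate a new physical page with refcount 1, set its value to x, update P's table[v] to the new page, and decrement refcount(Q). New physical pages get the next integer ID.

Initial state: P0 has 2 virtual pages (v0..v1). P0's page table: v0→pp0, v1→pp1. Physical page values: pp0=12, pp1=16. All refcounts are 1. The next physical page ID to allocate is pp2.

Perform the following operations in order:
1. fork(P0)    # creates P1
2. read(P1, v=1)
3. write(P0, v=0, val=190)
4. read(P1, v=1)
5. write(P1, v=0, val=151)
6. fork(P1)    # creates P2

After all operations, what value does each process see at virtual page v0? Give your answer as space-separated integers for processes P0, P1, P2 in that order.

Answer: 190 151 151

Derivation:
Op 1: fork(P0) -> P1. 2 ppages; refcounts: pp0:2 pp1:2
Op 2: read(P1, v1) -> 16. No state change.
Op 3: write(P0, v0, 190). refcount(pp0)=2>1 -> COPY to pp2. 3 ppages; refcounts: pp0:1 pp1:2 pp2:1
Op 4: read(P1, v1) -> 16. No state change.
Op 5: write(P1, v0, 151). refcount(pp0)=1 -> write in place. 3 ppages; refcounts: pp0:1 pp1:2 pp2:1
Op 6: fork(P1) -> P2. 3 ppages; refcounts: pp0:2 pp1:3 pp2:1
P0: v0 -> pp2 = 190
P1: v0 -> pp0 = 151
P2: v0 -> pp0 = 151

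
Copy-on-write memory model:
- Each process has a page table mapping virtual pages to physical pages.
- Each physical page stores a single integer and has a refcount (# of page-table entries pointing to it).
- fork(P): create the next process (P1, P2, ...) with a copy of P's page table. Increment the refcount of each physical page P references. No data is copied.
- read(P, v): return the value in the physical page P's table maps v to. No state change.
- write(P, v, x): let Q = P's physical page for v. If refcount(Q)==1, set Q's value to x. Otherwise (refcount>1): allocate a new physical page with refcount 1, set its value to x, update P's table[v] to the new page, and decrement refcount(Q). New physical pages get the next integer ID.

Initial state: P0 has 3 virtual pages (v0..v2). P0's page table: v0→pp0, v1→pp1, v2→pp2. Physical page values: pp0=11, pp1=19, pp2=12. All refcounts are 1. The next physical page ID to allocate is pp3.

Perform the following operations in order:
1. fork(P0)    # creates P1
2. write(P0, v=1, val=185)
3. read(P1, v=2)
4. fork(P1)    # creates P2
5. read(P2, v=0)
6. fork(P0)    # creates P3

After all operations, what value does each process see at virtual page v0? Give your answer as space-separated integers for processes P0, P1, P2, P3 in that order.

Op 1: fork(P0) -> P1. 3 ppages; refcounts: pp0:2 pp1:2 pp2:2
Op 2: write(P0, v1, 185). refcount(pp1)=2>1 -> COPY to pp3. 4 ppages; refcounts: pp0:2 pp1:1 pp2:2 pp3:1
Op 3: read(P1, v2) -> 12. No state change.
Op 4: fork(P1) -> P2. 4 ppages; refcounts: pp0:3 pp1:2 pp2:3 pp3:1
Op 5: read(P2, v0) -> 11. No state change.
Op 6: fork(P0) -> P3. 4 ppages; refcounts: pp0:4 pp1:2 pp2:4 pp3:2
P0: v0 -> pp0 = 11
P1: v0 -> pp0 = 11
P2: v0 -> pp0 = 11
P3: v0 -> pp0 = 11

Answer: 11 11 11 11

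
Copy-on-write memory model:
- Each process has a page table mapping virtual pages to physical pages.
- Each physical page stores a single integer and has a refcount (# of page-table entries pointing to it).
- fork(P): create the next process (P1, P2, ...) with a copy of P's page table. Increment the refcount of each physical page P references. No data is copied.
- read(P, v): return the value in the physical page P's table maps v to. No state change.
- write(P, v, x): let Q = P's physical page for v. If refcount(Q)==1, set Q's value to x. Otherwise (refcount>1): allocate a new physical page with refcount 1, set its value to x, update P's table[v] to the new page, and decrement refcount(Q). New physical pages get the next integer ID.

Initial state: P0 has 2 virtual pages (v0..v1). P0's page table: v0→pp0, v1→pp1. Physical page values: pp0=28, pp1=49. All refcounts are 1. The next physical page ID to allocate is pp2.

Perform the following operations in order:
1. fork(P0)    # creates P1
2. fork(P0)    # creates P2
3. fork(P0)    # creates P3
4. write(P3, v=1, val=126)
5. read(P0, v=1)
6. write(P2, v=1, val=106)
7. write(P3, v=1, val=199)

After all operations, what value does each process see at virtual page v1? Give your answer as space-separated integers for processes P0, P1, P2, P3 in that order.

Op 1: fork(P0) -> P1. 2 ppages; refcounts: pp0:2 pp1:2
Op 2: fork(P0) -> P2. 2 ppages; refcounts: pp0:3 pp1:3
Op 3: fork(P0) -> P3. 2 ppages; refcounts: pp0:4 pp1:4
Op 4: write(P3, v1, 126). refcount(pp1)=4>1 -> COPY to pp2. 3 ppages; refcounts: pp0:4 pp1:3 pp2:1
Op 5: read(P0, v1) -> 49. No state change.
Op 6: write(P2, v1, 106). refcount(pp1)=3>1 -> COPY to pp3. 4 ppages; refcounts: pp0:4 pp1:2 pp2:1 pp3:1
Op 7: write(P3, v1, 199). refcount(pp2)=1 -> write in place. 4 ppages; refcounts: pp0:4 pp1:2 pp2:1 pp3:1
P0: v1 -> pp1 = 49
P1: v1 -> pp1 = 49
P2: v1 -> pp3 = 106
P3: v1 -> pp2 = 199

Answer: 49 49 106 199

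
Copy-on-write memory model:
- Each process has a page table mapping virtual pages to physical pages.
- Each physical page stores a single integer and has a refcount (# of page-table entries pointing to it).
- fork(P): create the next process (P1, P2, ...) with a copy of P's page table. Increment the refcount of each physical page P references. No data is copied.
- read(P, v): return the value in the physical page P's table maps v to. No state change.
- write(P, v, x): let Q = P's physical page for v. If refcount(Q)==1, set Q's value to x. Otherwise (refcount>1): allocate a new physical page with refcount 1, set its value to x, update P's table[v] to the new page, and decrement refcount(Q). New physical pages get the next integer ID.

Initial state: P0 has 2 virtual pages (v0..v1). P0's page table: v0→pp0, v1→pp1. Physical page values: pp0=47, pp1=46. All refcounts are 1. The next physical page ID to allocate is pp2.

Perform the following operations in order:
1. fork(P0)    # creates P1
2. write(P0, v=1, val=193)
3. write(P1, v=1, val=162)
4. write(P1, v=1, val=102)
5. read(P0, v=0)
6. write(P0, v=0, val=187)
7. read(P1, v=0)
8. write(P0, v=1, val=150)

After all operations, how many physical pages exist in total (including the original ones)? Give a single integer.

Answer: 4

Derivation:
Op 1: fork(P0) -> P1. 2 ppages; refcounts: pp0:2 pp1:2
Op 2: write(P0, v1, 193). refcount(pp1)=2>1 -> COPY to pp2. 3 ppages; refcounts: pp0:2 pp1:1 pp2:1
Op 3: write(P1, v1, 162). refcount(pp1)=1 -> write in place. 3 ppages; refcounts: pp0:2 pp1:1 pp2:1
Op 4: write(P1, v1, 102). refcount(pp1)=1 -> write in place. 3 ppages; refcounts: pp0:2 pp1:1 pp2:1
Op 5: read(P0, v0) -> 47. No state change.
Op 6: write(P0, v0, 187). refcount(pp0)=2>1 -> COPY to pp3. 4 ppages; refcounts: pp0:1 pp1:1 pp2:1 pp3:1
Op 7: read(P1, v0) -> 47. No state change.
Op 8: write(P0, v1, 150). refcount(pp2)=1 -> write in place. 4 ppages; refcounts: pp0:1 pp1:1 pp2:1 pp3:1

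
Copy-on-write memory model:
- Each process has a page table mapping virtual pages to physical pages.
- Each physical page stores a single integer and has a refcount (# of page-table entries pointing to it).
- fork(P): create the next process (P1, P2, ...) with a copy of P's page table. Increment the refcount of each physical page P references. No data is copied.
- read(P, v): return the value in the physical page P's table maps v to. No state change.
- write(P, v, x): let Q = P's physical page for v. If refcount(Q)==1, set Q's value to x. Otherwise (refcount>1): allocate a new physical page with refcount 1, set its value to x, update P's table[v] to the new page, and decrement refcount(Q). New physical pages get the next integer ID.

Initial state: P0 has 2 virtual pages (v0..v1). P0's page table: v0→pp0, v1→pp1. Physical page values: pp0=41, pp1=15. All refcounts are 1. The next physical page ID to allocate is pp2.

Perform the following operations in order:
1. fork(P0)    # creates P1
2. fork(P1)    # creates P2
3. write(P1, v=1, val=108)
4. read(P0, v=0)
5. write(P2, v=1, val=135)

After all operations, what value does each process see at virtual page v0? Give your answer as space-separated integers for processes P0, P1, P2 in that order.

Answer: 41 41 41

Derivation:
Op 1: fork(P0) -> P1. 2 ppages; refcounts: pp0:2 pp1:2
Op 2: fork(P1) -> P2. 2 ppages; refcounts: pp0:3 pp1:3
Op 3: write(P1, v1, 108). refcount(pp1)=3>1 -> COPY to pp2. 3 ppages; refcounts: pp0:3 pp1:2 pp2:1
Op 4: read(P0, v0) -> 41. No state change.
Op 5: write(P2, v1, 135). refcount(pp1)=2>1 -> COPY to pp3. 4 ppages; refcounts: pp0:3 pp1:1 pp2:1 pp3:1
P0: v0 -> pp0 = 41
P1: v0 -> pp0 = 41
P2: v0 -> pp0 = 41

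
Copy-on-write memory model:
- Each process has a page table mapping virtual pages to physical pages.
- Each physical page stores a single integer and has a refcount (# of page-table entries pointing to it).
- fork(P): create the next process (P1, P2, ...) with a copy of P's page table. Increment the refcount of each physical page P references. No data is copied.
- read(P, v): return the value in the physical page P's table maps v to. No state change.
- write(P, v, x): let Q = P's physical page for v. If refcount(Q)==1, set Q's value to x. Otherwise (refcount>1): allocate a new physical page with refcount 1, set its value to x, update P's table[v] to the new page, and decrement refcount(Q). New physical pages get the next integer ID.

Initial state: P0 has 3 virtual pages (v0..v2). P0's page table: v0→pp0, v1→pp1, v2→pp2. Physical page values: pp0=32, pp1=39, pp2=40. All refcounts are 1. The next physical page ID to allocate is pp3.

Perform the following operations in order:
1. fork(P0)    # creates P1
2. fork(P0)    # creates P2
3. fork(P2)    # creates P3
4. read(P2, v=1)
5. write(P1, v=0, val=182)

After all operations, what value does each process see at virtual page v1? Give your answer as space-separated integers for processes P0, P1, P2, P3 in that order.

Op 1: fork(P0) -> P1. 3 ppages; refcounts: pp0:2 pp1:2 pp2:2
Op 2: fork(P0) -> P2. 3 ppages; refcounts: pp0:3 pp1:3 pp2:3
Op 3: fork(P2) -> P3. 3 ppages; refcounts: pp0:4 pp1:4 pp2:4
Op 4: read(P2, v1) -> 39. No state change.
Op 5: write(P1, v0, 182). refcount(pp0)=4>1 -> COPY to pp3. 4 ppages; refcounts: pp0:3 pp1:4 pp2:4 pp3:1
P0: v1 -> pp1 = 39
P1: v1 -> pp1 = 39
P2: v1 -> pp1 = 39
P3: v1 -> pp1 = 39

Answer: 39 39 39 39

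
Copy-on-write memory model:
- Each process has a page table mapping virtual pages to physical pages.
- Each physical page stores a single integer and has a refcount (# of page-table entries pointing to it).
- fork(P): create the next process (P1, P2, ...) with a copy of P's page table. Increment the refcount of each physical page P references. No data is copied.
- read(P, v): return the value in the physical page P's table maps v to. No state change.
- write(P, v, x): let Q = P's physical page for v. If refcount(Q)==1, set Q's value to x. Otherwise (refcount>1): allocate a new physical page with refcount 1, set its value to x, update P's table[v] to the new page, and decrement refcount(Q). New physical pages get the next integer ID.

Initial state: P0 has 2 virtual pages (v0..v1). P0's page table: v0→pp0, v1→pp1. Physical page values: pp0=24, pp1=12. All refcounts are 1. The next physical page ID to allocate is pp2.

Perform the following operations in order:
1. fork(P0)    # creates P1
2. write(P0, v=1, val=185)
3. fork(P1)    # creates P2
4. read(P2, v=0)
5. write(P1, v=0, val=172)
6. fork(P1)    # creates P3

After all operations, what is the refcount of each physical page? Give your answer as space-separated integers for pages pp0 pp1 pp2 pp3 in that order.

Answer: 2 3 1 2

Derivation:
Op 1: fork(P0) -> P1. 2 ppages; refcounts: pp0:2 pp1:2
Op 2: write(P0, v1, 185). refcount(pp1)=2>1 -> COPY to pp2. 3 ppages; refcounts: pp0:2 pp1:1 pp2:1
Op 3: fork(P1) -> P2. 3 ppages; refcounts: pp0:3 pp1:2 pp2:1
Op 4: read(P2, v0) -> 24. No state change.
Op 5: write(P1, v0, 172). refcount(pp0)=3>1 -> COPY to pp3. 4 ppages; refcounts: pp0:2 pp1:2 pp2:1 pp3:1
Op 6: fork(P1) -> P3. 4 ppages; refcounts: pp0:2 pp1:3 pp2:1 pp3:2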